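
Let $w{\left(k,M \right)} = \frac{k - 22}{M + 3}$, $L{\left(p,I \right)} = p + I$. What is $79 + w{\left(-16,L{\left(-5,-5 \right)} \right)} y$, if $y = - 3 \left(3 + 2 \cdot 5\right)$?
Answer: $- \frac{929}{7} \approx -132.71$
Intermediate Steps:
$L{\left(p,I \right)} = I + p$
$w{\left(k,M \right)} = \frac{-22 + k}{3 + M}$
$y = -39$ ($y = - 3 \left(3 + 10\right) = \left(-3\right) 13 = -39$)
$79 + w{\left(-16,L{\left(-5,-5 \right)} \right)} y = 79 + \frac{-22 - 16}{3 - 10} \left(-39\right) = 79 + \frac{1}{3 - 10} \left(-38\right) \left(-39\right) = 79 + \frac{1}{-7} \left(-38\right) \left(-39\right) = 79 + \left(- \frac{1}{7}\right) \left(-38\right) \left(-39\right) = 79 + \frac{38}{7} \left(-39\right) = 79 - \frac{1482}{7} = - \frac{929}{7}$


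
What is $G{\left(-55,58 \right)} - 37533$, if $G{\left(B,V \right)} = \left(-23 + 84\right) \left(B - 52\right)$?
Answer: $-44060$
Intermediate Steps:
$G{\left(B,V \right)} = -3172 + 61 B$ ($G{\left(B,V \right)} = 61 \left(-52 + B\right) = -3172 + 61 B$)
$G{\left(-55,58 \right)} - 37533 = \left(-3172 + 61 \left(-55\right)\right) - 37533 = \left(-3172 - 3355\right) - 37533 = -6527 - 37533 = -44060$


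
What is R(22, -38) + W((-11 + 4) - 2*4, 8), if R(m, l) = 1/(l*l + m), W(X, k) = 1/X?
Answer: -1451/21990 ≈ -0.065984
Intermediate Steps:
R(m, l) = 1/(m + l²) (R(m, l) = 1/(l² + m) = 1/(m + l²))
R(22, -38) + W((-11 + 4) - 2*4, 8) = 1/(22 + (-38)²) + 1/((-11 + 4) - 2*4) = 1/(22 + 1444) + 1/(-7 - 8) = 1/1466 + 1/(-15) = 1/1466 - 1/15 = -1451/21990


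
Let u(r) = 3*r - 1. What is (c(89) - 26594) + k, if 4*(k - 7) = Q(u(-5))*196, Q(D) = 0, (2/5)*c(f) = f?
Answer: -52729/2 ≈ -26365.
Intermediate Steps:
u(r) = -1 + 3*r
c(f) = 5*f/2
k = 7 (k = 7 + (0*196)/4 = 7 + (¼)*0 = 7 + 0 = 7)
(c(89) - 26594) + k = ((5/2)*89 - 26594) + 7 = (445/2 - 26594) + 7 = -52743/2 + 7 = -52729/2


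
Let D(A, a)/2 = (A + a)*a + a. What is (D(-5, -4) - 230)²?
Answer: 27556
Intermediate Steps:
D(A, a) = 2*a + 2*a*(A + a) (D(A, a) = 2*((A + a)*a + a) = 2*(a*(A + a) + a) = 2*(a + a*(A + a)) = 2*a + 2*a*(A + a))
(D(-5, -4) - 230)² = (2*(-4)*(1 - 5 - 4) - 230)² = (2*(-4)*(-8) - 230)² = (64 - 230)² = (-166)² = 27556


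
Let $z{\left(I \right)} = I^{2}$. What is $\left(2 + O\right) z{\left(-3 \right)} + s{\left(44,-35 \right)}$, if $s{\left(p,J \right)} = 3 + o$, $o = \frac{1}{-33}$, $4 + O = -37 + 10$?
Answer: $- \frac{8515}{33} \approx -258.03$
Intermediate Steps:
$O = -31$ ($O = -4 + \left(-37 + 10\right) = -4 - 27 = -31$)
$o = - \frac{1}{33} \approx -0.030303$
$s{\left(p,J \right)} = \frac{98}{33}$ ($s{\left(p,J \right)} = 3 - \frac{1}{33} = \frac{98}{33}$)
$\left(2 + O\right) z{\left(-3 \right)} + s{\left(44,-35 \right)} = \left(2 - 31\right) \left(-3\right)^{2} + \frac{98}{33} = \left(-29\right) 9 + \frac{98}{33} = -261 + \frac{98}{33} = - \frac{8515}{33}$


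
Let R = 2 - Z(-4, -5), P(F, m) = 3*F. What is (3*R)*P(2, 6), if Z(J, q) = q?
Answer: 126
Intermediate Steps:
R = 7 (R = 2 - 1*(-5) = 2 + 5 = 7)
(3*R)*P(2, 6) = (3*7)*(3*2) = 21*6 = 126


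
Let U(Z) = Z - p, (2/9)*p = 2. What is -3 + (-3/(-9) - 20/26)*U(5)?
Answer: -49/39 ≈ -1.2564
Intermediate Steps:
p = 9 (p = (9/2)*2 = 9)
U(Z) = -9 + Z (U(Z) = Z - 1*9 = Z - 9 = -9 + Z)
-3 + (-3/(-9) - 20/26)*U(5) = -3 + (-3/(-9) - 20/26)*(-9 + 5) = -3 + (-3*(-1/9) - 20*1/26)*(-4) = -3 + (1/3 - 10/13)*(-4) = -3 - 17/39*(-4) = -3 + 68/39 = -49/39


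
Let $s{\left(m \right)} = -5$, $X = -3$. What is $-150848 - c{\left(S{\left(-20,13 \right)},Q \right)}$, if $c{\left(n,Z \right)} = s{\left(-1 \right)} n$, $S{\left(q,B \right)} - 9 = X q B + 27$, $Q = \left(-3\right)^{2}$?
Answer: $-146768$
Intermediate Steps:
$Q = 9$
$S{\left(q,B \right)} = 36 - 3 B q$ ($S{\left(q,B \right)} = 9 + \left(- 3 q B + 27\right) = 9 - \left(-27 + 3 B q\right) = 36 - 3 B q$)
$c{\left(n,Z \right)} = - 5 n$
$-150848 - c{\left(S{\left(-20,13 \right)},Q \right)} = -150848 - - 5 \left(36 - 39 \left(-20\right)\right) = -150848 - - 5 \left(36 + 780\right) = -150848 - \left(-5\right) 816 = -150848 - -4080 = -150848 + 4080 = -146768$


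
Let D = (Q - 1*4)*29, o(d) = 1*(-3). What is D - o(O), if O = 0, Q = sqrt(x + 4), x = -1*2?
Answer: -113 + 29*sqrt(2) ≈ -71.988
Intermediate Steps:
x = -2
Q = sqrt(2) (Q = sqrt(-2 + 4) = sqrt(2) ≈ 1.4142)
o(d) = -3
D = -116 + 29*sqrt(2) (D = (sqrt(2) - 1*4)*29 = (sqrt(2) - 4)*29 = (-4 + sqrt(2))*29 = -116 + 29*sqrt(2) ≈ -74.988)
D - o(O) = (-116 + 29*sqrt(2)) - 1*(-3) = (-116 + 29*sqrt(2)) + 3 = -113 + 29*sqrt(2)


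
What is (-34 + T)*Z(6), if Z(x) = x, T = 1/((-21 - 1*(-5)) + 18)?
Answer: -201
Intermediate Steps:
T = ½ (T = 1/((-21 + 5) + 18) = 1/(-16 + 18) = 1/2 = ½ ≈ 0.50000)
(-34 + T)*Z(6) = (-34 + ½)*6 = -67/2*6 = -201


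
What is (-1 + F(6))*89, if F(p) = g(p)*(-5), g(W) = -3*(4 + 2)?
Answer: 7921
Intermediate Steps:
g(W) = -18 (g(W) = -3*6 = -18)
F(p) = 90 (F(p) = -18*(-5) = 90)
(-1 + F(6))*89 = (-1 + 90)*89 = 89*89 = 7921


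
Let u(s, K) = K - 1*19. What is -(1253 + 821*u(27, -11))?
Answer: 23377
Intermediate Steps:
u(s, K) = -19 + K (u(s, K) = K - 19 = -19 + K)
-(1253 + 821*u(27, -11)) = -(1253 + 821*(-19 - 11)) = -(1253 + 821*(-30)) = -(1253 - 24630) = -1*(-23377) = 23377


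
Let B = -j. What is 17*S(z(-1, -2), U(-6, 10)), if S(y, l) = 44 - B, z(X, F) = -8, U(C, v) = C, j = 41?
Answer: 1445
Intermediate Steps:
B = -41 (B = -1*41 = -41)
S(y, l) = 85 (S(y, l) = 44 - 1*(-41) = 44 + 41 = 85)
17*S(z(-1, -2), U(-6, 10)) = 17*85 = 1445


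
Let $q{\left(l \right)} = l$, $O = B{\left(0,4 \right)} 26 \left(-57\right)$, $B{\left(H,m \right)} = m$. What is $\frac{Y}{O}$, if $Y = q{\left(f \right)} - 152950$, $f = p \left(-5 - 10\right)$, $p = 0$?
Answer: $\frac{4025}{156} \approx 25.801$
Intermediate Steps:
$O = -5928$ ($O = 4 \cdot 26 \left(-57\right) = 104 \left(-57\right) = -5928$)
$f = 0$ ($f = 0 \left(-5 - 10\right) = 0 \left(-15\right) = 0$)
$Y = -152950$ ($Y = 0 - 152950 = -152950$)
$\frac{Y}{O} = - \frac{152950}{-5928} = \left(-152950\right) \left(- \frac{1}{5928}\right) = \frac{4025}{156}$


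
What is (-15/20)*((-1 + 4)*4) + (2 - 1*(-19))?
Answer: 12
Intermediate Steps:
(-15/20)*((-1 + 4)*4) + (2 - 1*(-19)) = (-15*1/20)*(3*4) + (2 + 19) = -¾*12 + 21 = -9 + 21 = 12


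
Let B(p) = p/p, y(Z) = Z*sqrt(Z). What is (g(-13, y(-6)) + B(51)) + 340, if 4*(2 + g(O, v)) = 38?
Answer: 697/2 ≈ 348.50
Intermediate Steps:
y(Z) = Z**(3/2)
B(p) = 1
g(O, v) = 15/2 (g(O, v) = -2 + (1/4)*38 = -2 + 19/2 = 15/2)
(g(-13, y(-6)) + B(51)) + 340 = (15/2 + 1) + 340 = 17/2 + 340 = 697/2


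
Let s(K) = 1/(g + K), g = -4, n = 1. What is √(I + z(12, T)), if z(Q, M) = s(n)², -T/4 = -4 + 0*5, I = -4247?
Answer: I*√38222/3 ≈ 65.168*I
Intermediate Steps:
T = 16 (T = -4*(-4 + 0*5) = -4*(-4 + 0) = -4*(-4) = 16)
s(K) = 1/(-4 + K)
z(Q, M) = ⅑ (z(Q, M) = (1/(-4 + 1))² = (1/(-3))² = (-⅓)² = ⅑)
√(I + z(12, T)) = √(-4247 + ⅑) = √(-38222/9) = I*√38222/3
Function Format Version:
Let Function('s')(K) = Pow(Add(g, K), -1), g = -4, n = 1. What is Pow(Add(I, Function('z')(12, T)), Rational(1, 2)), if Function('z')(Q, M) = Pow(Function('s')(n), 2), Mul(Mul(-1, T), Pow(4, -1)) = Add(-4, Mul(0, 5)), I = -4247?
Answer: Mul(Rational(1, 3), I, Pow(38222, Rational(1, 2))) ≈ Mul(65.168, I)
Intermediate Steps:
T = 16 (T = Mul(-4, Add(-4, Mul(0, 5))) = Mul(-4, Add(-4, 0)) = Mul(-4, -4) = 16)
Function('s')(K) = Pow(Add(-4, K), -1)
Function('z')(Q, M) = Rational(1, 9) (Function('z')(Q, M) = Pow(Pow(Add(-4, 1), -1), 2) = Pow(Pow(-3, -1), 2) = Pow(Rational(-1, 3), 2) = Rational(1, 9))
Pow(Add(I, Function('z')(12, T)), Rational(1, 2)) = Pow(Add(-4247, Rational(1, 9)), Rational(1, 2)) = Pow(Rational(-38222, 9), Rational(1, 2)) = Mul(Rational(1, 3), I, Pow(38222, Rational(1, 2)))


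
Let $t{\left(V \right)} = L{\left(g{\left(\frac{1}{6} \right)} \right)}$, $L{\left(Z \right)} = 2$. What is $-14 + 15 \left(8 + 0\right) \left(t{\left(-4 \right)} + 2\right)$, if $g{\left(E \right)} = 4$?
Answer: $466$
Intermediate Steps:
$t{\left(V \right)} = 2$
$-14 + 15 \left(8 + 0\right) \left(t{\left(-4 \right)} + 2\right) = -14 + 15 \left(8 + 0\right) \left(2 + 2\right) = -14 + 15 \cdot 8 \cdot 4 = -14 + 15 \cdot 32 = -14 + 480 = 466$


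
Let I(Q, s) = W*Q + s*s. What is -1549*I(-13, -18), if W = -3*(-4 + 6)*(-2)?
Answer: -260232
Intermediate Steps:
W = 12 (W = -3*2*(-2) = -6*(-2) = 12)
I(Q, s) = s² + 12*Q (I(Q, s) = 12*Q + s*s = 12*Q + s² = s² + 12*Q)
-1549*I(-13, -18) = -1549*((-18)² + 12*(-13)) = -1549*(324 - 156) = -1549*168 = -260232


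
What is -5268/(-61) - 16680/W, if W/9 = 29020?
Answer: 22914646/265533 ≈ 86.297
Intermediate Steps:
W = 261180 (W = 9*29020 = 261180)
-5268/(-61) - 16680/W = -5268/(-61) - 16680/261180 = -5268*(-1/61) - 16680*1/261180 = 5268/61 - 278/4353 = 22914646/265533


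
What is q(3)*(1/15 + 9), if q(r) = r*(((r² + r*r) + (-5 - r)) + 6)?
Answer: 2176/5 ≈ 435.20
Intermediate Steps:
q(r) = r*(1 - r + 2*r²) (q(r) = r*(((r² + r²) + (-5 - r)) + 6) = r*((2*r² + (-5 - r)) + 6) = r*((-5 - r + 2*r²) + 6) = r*(1 - r + 2*r²))
q(3)*(1/15 + 9) = (3*(1 - 1*3 + 2*3²))*(1/15 + 9) = (3*(1 - 3 + 2*9))*(1/15 + 9) = (3*(1 - 3 + 18))*(136/15) = (3*16)*(136/15) = 48*(136/15) = 2176/5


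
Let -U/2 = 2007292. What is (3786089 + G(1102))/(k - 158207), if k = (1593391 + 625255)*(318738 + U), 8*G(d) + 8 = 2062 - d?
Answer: -3786208/8199774102723 ≈ -4.6175e-7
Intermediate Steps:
U = -4014584 (U = -2*2007292 = -4014584)
G(d) = 1027/4 - d/8 (G(d) = -1 + (2062 - d)/8 = -1 + (1031/4 - d/8) = 1027/4 - d/8)
k = -8199773944516 (k = (1593391 + 625255)*(318738 - 4014584) = 2218646*(-3695846) = -8199773944516)
(3786089 + G(1102))/(k - 158207) = (3786089 + (1027/4 - 1/8*1102))/(-8199773944516 - 158207) = (3786089 + (1027/4 - 551/4))/(-8199774102723) = (3786089 + 119)*(-1/8199774102723) = 3786208*(-1/8199774102723) = -3786208/8199774102723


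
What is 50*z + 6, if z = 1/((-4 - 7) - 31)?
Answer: 101/21 ≈ 4.8095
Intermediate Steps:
z = -1/42 (z = 1/(-11 - 31) = 1/(-42) = -1/42 ≈ -0.023810)
50*z + 6 = 50*(-1/42) + 6 = -25/21 + 6 = 101/21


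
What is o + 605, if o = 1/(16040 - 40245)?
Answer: 14644024/24205 ≈ 605.00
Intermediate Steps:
o = -1/24205 (o = 1/(-24205) = -1/24205 ≈ -4.1314e-5)
o + 605 = -1/24205 + 605 = 14644024/24205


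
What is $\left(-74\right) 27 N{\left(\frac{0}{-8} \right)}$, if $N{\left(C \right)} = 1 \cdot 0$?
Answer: $0$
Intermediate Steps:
$N{\left(C \right)} = 0$
$\left(-74\right) 27 N{\left(\frac{0}{-8} \right)} = \left(-74\right) 27 \cdot 0 = \left(-1998\right) 0 = 0$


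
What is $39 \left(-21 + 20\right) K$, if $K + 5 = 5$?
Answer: $0$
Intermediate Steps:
$K = 0$ ($K = -5 + 5 = 0$)
$39 \left(-21 + 20\right) K = 39 \left(-21 + 20\right) 0 = 39 \left(-1\right) 0 = \left(-39\right) 0 = 0$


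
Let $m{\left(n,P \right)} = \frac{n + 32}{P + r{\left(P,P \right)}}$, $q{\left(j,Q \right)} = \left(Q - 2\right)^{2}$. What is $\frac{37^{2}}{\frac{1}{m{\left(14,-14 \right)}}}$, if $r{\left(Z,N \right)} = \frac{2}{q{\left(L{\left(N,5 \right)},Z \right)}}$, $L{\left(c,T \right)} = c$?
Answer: $- \frac{8060672}{1791} \approx -4500.7$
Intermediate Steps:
$q{\left(j,Q \right)} = \left(-2 + Q\right)^{2}$
$r{\left(Z,N \right)} = \frac{2}{\left(-2 + Z\right)^{2}}$
$m{\left(n,P \right)} = \frac{32 + n}{P + \frac{2}{\left(-2 + P\right)^{2}}}$ ($m{\left(n,P \right)} = \frac{n + 32}{P + \frac{2}{\left(-2 + P\right)^{2}}} = \frac{32 + n}{P + \frac{2}{\left(-2 + P\right)^{2}}}$)
$\frac{37^{2}}{\frac{1}{m{\left(14,-14 \right)}}} = \frac{37^{2}}{\frac{1}{\left(-2 - 14\right)^{2} \frac{1}{2 - 14 \left(-2 - 14\right)^{2}} \left(32 + 14\right)}} = \frac{1369}{\frac{1}{\left(-16\right)^{2} \frac{1}{2 - 14 \left(-16\right)^{2}} \cdot 46}} = \frac{1369}{\frac{1}{256 \frac{1}{2 - 3584} \cdot 46}} = \frac{1369}{\frac{1}{256 \frac{1}{-3582} \cdot 46}} = \frac{1369}{\frac{1}{256 \left(- \frac{1}{3582}\right) 46}} = \frac{1369}{\frac{1}{- \frac{5888}{1791}}} = \frac{1369}{- \frac{1791}{5888}} = 1369 \left(- \frac{5888}{1791}\right) = - \frac{8060672}{1791}$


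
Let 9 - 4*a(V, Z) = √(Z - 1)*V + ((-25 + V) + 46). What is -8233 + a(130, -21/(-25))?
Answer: -16537/2 - 13*I ≈ -8268.5 - 13.0*I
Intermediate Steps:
a(V, Z) = -3 - V/4 - V*√(-1 + Z)/4 (a(V, Z) = 9/4 - (√(Z - 1)*V + ((-25 + V) + 46))/4 = 9/4 - (√(-1 + Z)*V + (21 + V))/4 = 9/4 - (V*√(-1 + Z) + (21 + V))/4 = 9/4 - (21 + V + V*√(-1 + Z))/4 = 9/4 + (-21/4 - V/4 - V*√(-1 + Z)/4) = -3 - V/4 - V*√(-1 + Z)/4)
-8233 + a(130, -21/(-25)) = -8233 + (-3 - ¼*130 - ¼*130*√(-1 - 21/(-25))) = -8233 + (-3 - 65/2 - ¼*130*√(-1 - 21*(-1/25))) = -8233 + (-3 - 65/2 - ¼*130*√(-1 + 21/25)) = -8233 + (-3 - 65/2 - ¼*130*√(-4/25)) = -8233 + (-3 - 65/2 - ¼*130*2*I/5) = -8233 + (-3 - 65/2 - 13*I) = -8233 + (-71/2 - 13*I) = -16537/2 - 13*I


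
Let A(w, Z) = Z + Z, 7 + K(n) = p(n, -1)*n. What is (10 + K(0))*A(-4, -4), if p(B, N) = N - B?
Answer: -24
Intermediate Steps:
K(n) = -7 + n*(-1 - n) (K(n) = -7 + (-1 - n)*n = -7 + n*(-1 - n))
A(w, Z) = 2*Z
(10 + K(0))*A(-4, -4) = (10 + (-7 - 1*0*(1 + 0)))*(2*(-4)) = (10 + (-7 - 1*0*1))*(-8) = (10 + (-7 + 0))*(-8) = (10 - 7)*(-8) = 3*(-8) = -24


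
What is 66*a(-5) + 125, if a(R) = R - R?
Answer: 125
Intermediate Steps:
a(R) = 0
66*a(-5) + 125 = 66*0 + 125 = 0 + 125 = 125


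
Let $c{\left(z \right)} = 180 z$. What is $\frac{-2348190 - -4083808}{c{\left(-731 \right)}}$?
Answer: $- \frac{867809}{65790} \approx -13.191$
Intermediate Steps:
$\frac{-2348190 - -4083808}{c{\left(-731 \right)}} = \frac{-2348190 - -4083808}{180 \left(-731\right)} = \frac{-2348190 + 4083808}{-131580} = 1735618 \left(- \frac{1}{131580}\right) = - \frac{867809}{65790}$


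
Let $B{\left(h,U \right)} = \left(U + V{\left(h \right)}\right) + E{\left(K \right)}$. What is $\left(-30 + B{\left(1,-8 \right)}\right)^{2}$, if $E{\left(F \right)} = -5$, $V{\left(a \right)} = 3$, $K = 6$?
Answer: $1600$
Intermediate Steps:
$B{\left(h,U \right)} = -2 + U$ ($B{\left(h,U \right)} = \left(U + 3\right) - 5 = \left(3 + U\right) - 5 = -2 + U$)
$\left(-30 + B{\left(1,-8 \right)}\right)^{2} = \left(-30 - 10\right)^{2} = \left(-40\right)^{2} = 1600$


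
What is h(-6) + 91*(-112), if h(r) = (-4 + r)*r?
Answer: -10132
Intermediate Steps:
h(r) = r*(-4 + r)
h(-6) + 91*(-112) = -6*(-4 - 6) + 91*(-112) = -6*(-10) - 10192 = 60 - 10192 = -10132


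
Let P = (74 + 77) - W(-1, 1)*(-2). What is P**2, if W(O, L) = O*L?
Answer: 22201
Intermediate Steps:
W(O, L) = L*O
P = 149 (P = (74 + 77) - 1*(-1)*(-2) = 151 - (-1)*(-2) = 151 - 1*2 = 151 - 2 = 149)
P**2 = 149**2 = 22201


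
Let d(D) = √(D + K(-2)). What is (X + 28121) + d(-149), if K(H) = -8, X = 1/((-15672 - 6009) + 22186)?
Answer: 14201106/505 + I*√157 ≈ 28121.0 + 12.53*I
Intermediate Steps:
X = 1/505 (X = 1/(-21681 + 22186) = 1/505 ≈ 0.0019802)
d(D) = √(-8 + D) (d(D) = √(D - 8) = √(-8 + D))
(X + 28121) + d(-149) = (1/505 + 28121) + √(-8 - 149) = 14201106/505 + √(-157) = 14201106/505 + I*√157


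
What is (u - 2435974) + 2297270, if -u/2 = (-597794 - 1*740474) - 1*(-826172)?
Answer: 885488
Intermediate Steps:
u = 1024192 (u = -2*((-597794 - 1*740474) - 1*(-826172)) = -2*((-597794 - 740474) + 826172) = -2*(-1338268 + 826172) = -2*(-512096) = 1024192)
(u - 2435974) + 2297270 = (1024192 - 2435974) + 2297270 = -1411782 + 2297270 = 885488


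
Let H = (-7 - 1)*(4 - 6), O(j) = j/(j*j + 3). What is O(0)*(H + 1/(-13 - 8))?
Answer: 0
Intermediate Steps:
O(j) = j/(3 + j²) (O(j) = j/(j² + 3) = j/(3 + j²))
H = 16 (H = -8*(-2) = 16)
O(0)*(H + 1/(-13 - 8)) = (0/(3 + 0²))*(16 + 1/(-13 - 8)) = (0/(3 + 0))*(16 + 1/(-21)) = (0/3)*(16 - 1/21) = (0*(⅓))*(335/21) = 0*(335/21) = 0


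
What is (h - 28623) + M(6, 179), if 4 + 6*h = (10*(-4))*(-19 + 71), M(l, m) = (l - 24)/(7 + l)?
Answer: -1129897/39 ≈ -28972.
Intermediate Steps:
M(l, m) = (-24 + l)/(7 + l)
h = -1042/3 (h = -⅔ + ((10*(-4))*(-19 + 71))/6 = -⅔ + (-40*52)/6 = -⅔ + (⅙)*(-2080) = -⅔ - 1040/3 = -1042/3 ≈ -347.33)
(h - 28623) + M(6, 179) = (-1042/3 - 28623) + (-24 + 6)/(7 + 6) = -86911/3 - 18/13 = -1129897/39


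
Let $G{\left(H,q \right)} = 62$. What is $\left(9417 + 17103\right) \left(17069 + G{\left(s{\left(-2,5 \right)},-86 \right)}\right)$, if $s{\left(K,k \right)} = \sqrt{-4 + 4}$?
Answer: $454314120$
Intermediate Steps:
$s{\left(K,k \right)} = 0$ ($s{\left(K,k \right)} = \sqrt{0} = 0$)
$\left(9417 + 17103\right) \left(17069 + G{\left(s{\left(-2,5 \right)},-86 \right)}\right) = \left(9417 + 17103\right) \left(17069 + 62\right) = 26520 \cdot 17131 = 454314120$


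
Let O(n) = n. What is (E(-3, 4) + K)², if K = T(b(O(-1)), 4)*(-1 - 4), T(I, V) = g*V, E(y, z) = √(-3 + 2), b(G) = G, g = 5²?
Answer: (500 - I)² ≈ 2.5e+5 - 1000.0*I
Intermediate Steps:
g = 25
E(y, z) = I (E(y, z) = √(-1) = I)
T(I, V) = 25*V
K = -500 (K = (25*4)*(-1 - 4) = 100*(-5) = -500)
(E(-3, 4) + K)² = (I - 500)² = (-500 + I)²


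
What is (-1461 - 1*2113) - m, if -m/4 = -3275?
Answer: -16674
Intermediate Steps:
m = 13100 (m = -4*(-3275) = 13100)
(-1461 - 1*2113) - m = (-1461 - 1*2113) - 1*13100 = (-1461 - 2113) - 13100 = -3574 - 13100 = -16674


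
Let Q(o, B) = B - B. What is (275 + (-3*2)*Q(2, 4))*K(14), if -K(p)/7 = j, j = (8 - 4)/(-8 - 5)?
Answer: 7700/13 ≈ 592.31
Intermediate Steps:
j = -4/13 (j = 4/(-13) = 4*(-1/13) = -4/13 ≈ -0.30769)
Q(o, B) = 0
K(p) = 28/13 (K(p) = -7*(-4/13) = 28/13)
(275 + (-3*2)*Q(2, 4))*K(14) = (275 - 3*2*0)*(28/13) = (275 - 6*0)*(28/13) = (275 + 0)*(28/13) = 275*(28/13) = 7700/13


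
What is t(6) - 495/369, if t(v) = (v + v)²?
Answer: 5849/41 ≈ 142.66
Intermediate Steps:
t(v) = 4*v² (t(v) = (2*v)² = 4*v²)
t(6) - 495/369 = 4*6² - 495/369 = 4*36 - 495/369 = 144 - 1*55/41 = 144 - 55/41 = 5849/41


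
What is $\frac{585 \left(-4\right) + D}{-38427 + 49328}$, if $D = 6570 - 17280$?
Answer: $- \frac{13050}{10901} \approx -1.1971$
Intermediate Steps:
$D = -10710$ ($D = 6570 - 17280 = -10710$)
$\frac{585 \left(-4\right) + D}{-38427 + 49328} = \frac{585 \left(-4\right) - 10710}{-38427 + 49328} = \frac{-2340 - 10710}{10901} = \left(-13050\right) \frac{1}{10901} = - \frac{13050}{10901}$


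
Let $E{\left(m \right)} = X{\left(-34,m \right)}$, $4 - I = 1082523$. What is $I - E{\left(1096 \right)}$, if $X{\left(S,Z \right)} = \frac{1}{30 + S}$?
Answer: $- \frac{4330075}{4} \approx -1.0825 \cdot 10^{6}$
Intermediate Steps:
$I = -1082519$ ($I = 4 - 1082523 = -1082519$)
$E{\left(m \right)} = - \frac{1}{4}$ ($E{\left(m \right)} = \frac{1}{30 - 34} = \frac{1}{-4} = - \frac{1}{4}$)
$I - E{\left(1096 \right)} = -1082519 - - \frac{1}{4} = -1082519 + \frac{1}{4} = - \frac{4330075}{4}$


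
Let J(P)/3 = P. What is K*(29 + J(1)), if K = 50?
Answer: 1600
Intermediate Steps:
J(P) = 3*P
K*(29 + J(1)) = 50*(29 + 3*1) = 50*(29 + 3) = 50*32 = 1600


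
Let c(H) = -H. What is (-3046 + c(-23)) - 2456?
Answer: -5479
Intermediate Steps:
(-3046 + c(-23)) - 2456 = (-3046 - 1*(-23)) - 2456 = (-3046 + 23) - 2456 = -3023 - 2456 = -5479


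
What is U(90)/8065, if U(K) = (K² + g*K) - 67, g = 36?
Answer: 11273/8065 ≈ 1.3978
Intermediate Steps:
U(K) = -67 + K² + 36*K (U(K) = (K² + 36*K) - 67 = -67 + K² + 36*K)
U(90)/8065 = (-67 + 90² + 36*90)/8065 = (-67 + 8100 + 3240)*(1/8065) = 11273*(1/8065) = 11273/8065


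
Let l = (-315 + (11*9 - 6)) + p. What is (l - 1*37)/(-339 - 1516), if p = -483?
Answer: ⅖ ≈ 0.40000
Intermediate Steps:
l = -705 (l = (-315 + (11*9 - 6)) - 483 = (-315 + (99 - 6)) - 483 = (-315 + 93) - 483 = -222 - 483 = -705)
(l - 1*37)/(-339 - 1516) = (-705 - 1*37)/(-339 - 1516) = (-705 - 37)/(-1855) = -1/1855*(-742) = ⅖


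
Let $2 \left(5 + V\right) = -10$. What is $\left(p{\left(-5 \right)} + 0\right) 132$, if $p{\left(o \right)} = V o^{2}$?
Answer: $-33000$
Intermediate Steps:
$V = -10$ ($V = -5 + \frac{1}{2} \left(-10\right) = -5 - 5 = -10$)
$p{\left(o \right)} = - 10 o^{2}$
$\left(p{\left(-5 \right)} + 0\right) 132 = \left(- 10 \left(-5\right)^{2} + 0\right) 132 = \left(\left(-10\right) 25 + 0\right) 132 = \left(-250 + 0\right) 132 = \left(-250\right) 132 = -33000$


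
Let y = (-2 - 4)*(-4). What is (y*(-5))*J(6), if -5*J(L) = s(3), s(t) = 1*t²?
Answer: 216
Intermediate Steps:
s(t) = t²
y = 24 (y = -6*(-4) = 24)
J(L) = -9/5 (J(L) = -⅕*3² = -⅕*9 = -9/5)
(y*(-5))*J(6) = (24*(-5))*(-9/5) = -120*(-9/5) = 216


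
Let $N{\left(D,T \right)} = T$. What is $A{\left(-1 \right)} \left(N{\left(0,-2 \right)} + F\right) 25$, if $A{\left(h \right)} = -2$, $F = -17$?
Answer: $950$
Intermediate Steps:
$A{\left(-1 \right)} \left(N{\left(0,-2 \right)} + F\right) 25 = - 2 \left(-2 - 17\right) 25 = \left(-2\right) \left(-19\right) 25 = 38 \cdot 25 = 950$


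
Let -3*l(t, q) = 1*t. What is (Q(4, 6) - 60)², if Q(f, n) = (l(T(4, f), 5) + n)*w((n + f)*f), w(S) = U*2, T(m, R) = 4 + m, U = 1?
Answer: 25600/9 ≈ 2844.4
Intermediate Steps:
w(S) = 2 (w(S) = 1*2 = 2)
l(t, q) = -t/3
Q(f, n) = -16/3 + 2*n (Q(f, n) = (-(4 + 4)/3 + n)*2 = (-⅓*8 + n)*2 = (-8/3 + n)*2 = -16/3 + 2*n)
(Q(4, 6) - 60)² = ((-16/3 + 2*6) - 60)² = ((-16/3 + 12) - 60)² = (20/3 - 60)² = (-160/3)² = 25600/9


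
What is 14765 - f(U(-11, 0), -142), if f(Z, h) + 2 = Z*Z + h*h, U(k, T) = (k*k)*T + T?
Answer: -5397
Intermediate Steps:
U(k, T) = T + T*k**2 (U(k, T) = k**2*T + T = T*k**2 + T = T + T*k**2)
f(Z, h) = -2 + Z**2 + h**2 (f(Z, h) = -2 + (Z*Z + h*h) = -2 + (Z**2 + h**2) = -2 + Z**2 + h**2)
14765 - f(U(-11, 0), -142) = 14765 - (-2 + (0*(1 + (-11)**2))**2 + (-142)**2) = 14765 - (-2 + (0*(1 + 121))**2 + 20164) = 14765 - (-2 + (0*122)**2 + 20164) = 14765 - (-2 + 0**2 + 20164) = 14765 - (-2 + 0 + 20164) = 14765 - 1*20162 = 14765 - 20162 = -5397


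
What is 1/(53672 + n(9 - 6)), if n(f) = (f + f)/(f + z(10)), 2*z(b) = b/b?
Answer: 7/375716 ≈ 1.8631e-5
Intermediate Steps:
z(b) = ½ (z(b) = (b/b)/2 = (½)*1 = ½)
n(f) = 2*f/(½ + f) (n(f) = (f + f)/(f + ½) = (2*f)/(½ + f) = 2*f/(½ + f))
1/(53672 + n(9 - 6)) = 1/(53672 + 4*(9 - 6)/(1 + 2*(9 - 6))) = 1/(53672 + 4*3/(1 + 2*3)) = 1/(53672 + 4*3/(1 + 6)) = 1/(53672 + 4*3/7) = 1/(53672 + 4*3*(⅐)) = 1/(53672 + 12/7) = 1/(375716/7) = 7/375716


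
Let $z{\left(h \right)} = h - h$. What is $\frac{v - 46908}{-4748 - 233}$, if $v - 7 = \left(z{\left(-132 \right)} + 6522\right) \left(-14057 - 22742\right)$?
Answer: $\frac{14120587}{293} \approx 48193.0$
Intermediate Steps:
$z{\left(h \right)} = 0$
$v = -240003071$ ($v = 7 + \left(0 + 6522\right) \left(-14057 - 22742\right) = 7 + 6522 \left(-36799\right) = 7 - 240003078 = -240003071$)
$\frac{v - 46908}{-4748 - 233} = \frac{-240003071 - 46908}{-4748 - 233} = - \frac{240049979}{-4981} = \left(-240049979\right) \left(- \frac{1}{4981}\right) = \frac{14120587}{293}$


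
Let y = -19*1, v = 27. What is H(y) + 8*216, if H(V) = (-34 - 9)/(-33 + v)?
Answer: 10411/6 ≈ 1735.2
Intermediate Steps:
y = -19
H(V) = 43/6 (H(V) = (-34 - 9)/(-33 + 27) = -43/(-6) = -43*(-⅙) = 43/6)
H(y) + 8*216 = 43/6 + 8*216 = 43/6 + 1728 = 10411/6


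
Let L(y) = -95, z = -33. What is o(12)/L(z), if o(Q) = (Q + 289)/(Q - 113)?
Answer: 301/9595 ≈ 0.031371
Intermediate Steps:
o(Q) = (289 + Q)/(-113 + Q)
o(12)/L(z) = ((289 + 12)/(-113 + 12))/(-95) = (301/(-101))*(-1/95) = -1/101*301*(-1/95) = -301/101*(-1/95) = 301/9595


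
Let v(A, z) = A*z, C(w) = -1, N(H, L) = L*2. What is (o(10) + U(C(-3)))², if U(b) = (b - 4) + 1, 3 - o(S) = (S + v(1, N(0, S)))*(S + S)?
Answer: 361201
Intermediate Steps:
N(H, L) = 2*L
o(S) = 3 - 6*S² (o(S) = 3 - (S + 1*(2*S))*(S + S) = 3 - (S + 2*S)*2*S = 3 - 3*S*2*S = 3 - 6*S²)
U(b) = -3 + b (U(b) = (-4 + b) + 1 = -3 + b)
(o(10) + U(C(-3)))² = ((3 - 6*10²) + (-3 - 1))² = ((3 - 6*100) - 4)² = ((3 - 600) - 4)² = (-597 - 4)² = (-601)² = 361201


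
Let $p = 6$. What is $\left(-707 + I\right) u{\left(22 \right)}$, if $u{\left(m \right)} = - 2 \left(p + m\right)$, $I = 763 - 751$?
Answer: $38920$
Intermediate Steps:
$I = 12$ ($I = 763 - 751 = 12$)
$u{\left(m \right)} = -12 - 2 m$ ($u{\left(m \right)} = - 2 \left(6 + m\right) = -12 - 2 m$)
$\left(-707 + I\right) u{\left(22 \right)} = \left(-707 + 12\right) \left(-12 - 44\right) = - 695 \left(-12 - 44\right) = \left(-695\right) \left(-56\right) = 38920$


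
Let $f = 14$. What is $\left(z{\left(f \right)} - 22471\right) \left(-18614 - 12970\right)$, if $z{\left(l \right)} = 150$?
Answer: $704986464$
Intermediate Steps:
$\left(z{\left(f \right)} - 22471\right) \left(-18614 - 12970\right) = \left(150 - 22471\right) \left(-18614 - 12970\right) = \left(-22321\right) \left(-31584\right) = 704986464$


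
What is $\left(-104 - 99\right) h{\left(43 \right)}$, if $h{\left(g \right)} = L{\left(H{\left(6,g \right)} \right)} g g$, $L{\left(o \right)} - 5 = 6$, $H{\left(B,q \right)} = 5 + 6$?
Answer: $-4128817$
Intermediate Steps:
$H{\left(B,q \right)} = 11$
$L{\left(o \right)} = 11$ ($L{\left(o \right)} = 5 + 6 = 11$)
$h{\left(g \right)} = 11 g^{2}$ ($h{\left(g \right)} = 11 g g = 11 g^{2}$)
$\left(-104 - 99\right) h{\left(43 \right)} = \left(-104 - 99\right) 11 \cdot 43^{2} = - 203 \cdot 11 \cdot 1849 = \left(-203\right) 20339 = -4128817$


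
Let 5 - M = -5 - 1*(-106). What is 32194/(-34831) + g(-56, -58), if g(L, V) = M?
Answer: -3375970/34831 ≈ -96.924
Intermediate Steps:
M = -96 (M = 5 - (-5 - 1*(-106)) = 5 - (-5 + 106) = 5 - 1*101 = 5 - 101 = -96)
g(L, V) = -96
32194/(-34831) + g(-56, -58) = 32194/(-34831) - 96 = 32194*(-1/34831) - 96 = -32194/34831 - 96 = -3375970/34831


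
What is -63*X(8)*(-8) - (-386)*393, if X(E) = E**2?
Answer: 183954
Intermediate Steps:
-63*X(8)*(-8) - (-386)*393 = -63*8**2*(-8) - (-386)*393 = -63*64*(-8) - 1*(-151698) = -4032*(-8) + 151698 = 32256 + 151698 = 183954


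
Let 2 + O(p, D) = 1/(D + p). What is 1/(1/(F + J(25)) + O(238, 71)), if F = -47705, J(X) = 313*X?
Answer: -12322920/24606269 ≈ -0.50080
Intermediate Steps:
O(p, D) = -2 + 1/(D + p)
1/(1/(F + J(25)) + O(238, 71)) = 1/(1/(-47705 + 313*25) + (1 - 2*71 - 2*238)/(71 + 238)) = 1/(1/(-47705 + 7825) + (1 - 142 - 476)/309) = 1/(1/(-39880) + (1/309)*(-617)) = 1/(-1/39880 - 617/309) = 1/(-24606269/12322920) = -12322920/24606269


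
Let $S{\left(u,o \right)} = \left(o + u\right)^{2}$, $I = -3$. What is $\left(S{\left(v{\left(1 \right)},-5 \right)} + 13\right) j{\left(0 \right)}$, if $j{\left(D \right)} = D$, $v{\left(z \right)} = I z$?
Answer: $0$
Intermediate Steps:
$v{\left(z \right)} = - 3 z$
$\left(S{\left(v{\left(1 \right)},-5 \right)} + 13\right) j{\left(0 \right)} = \left(\left(-5 - 3\right)^{2} + 13\right) 0 = \left(\left(-8\right)^{2} + 13\right) 0 = \left(64 + 13\right) 0 = 77 \cdot 0 = 0$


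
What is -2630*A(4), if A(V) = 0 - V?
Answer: 10520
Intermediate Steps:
A(V) = -V
-2630*A(4) = -(-2630)*4 = -2630*(-4) = 10520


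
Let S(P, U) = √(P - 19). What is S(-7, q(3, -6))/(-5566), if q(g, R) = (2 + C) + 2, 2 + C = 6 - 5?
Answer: -I*√26/5566 ≈ -0.0009161*I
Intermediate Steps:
C = -1 (C = -2 + (6 - 5) = -2 + 1 = -1)
q(g, R) = 3 (q(g, R) = (2 - 1) + 2 = 1 + 2 = 3)
S(P, U) = √(-19 + P)
S(-7, q(3, -6))/(-5566) = √(-19 - 7)/(-5566) = √(-26)*(-1/5566) = (I*√26)*(-1/5566) = -I*√26/5566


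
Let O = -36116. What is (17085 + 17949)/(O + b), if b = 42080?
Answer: 5839/994 ≈ 5.8742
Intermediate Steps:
(17085 + 17949)/(O + b) = (17085 + 17949)/(-36116 + 42080) = 35034/5964 = 35034*(1/5964) = 5839/994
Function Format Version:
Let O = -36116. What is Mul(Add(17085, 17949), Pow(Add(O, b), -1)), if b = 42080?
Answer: Rational(5839, 994) ≈ 5.8742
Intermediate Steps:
Mul(Add(17085, 17949), Pow(Add(O, b), -1)) = Mul(Add(17085, 17949), Pow(Add(-36116, 42080), -1)) = Mul(35034, Pow(5964, -1)) = Mul(35034, Rational(1, 5964)) = Rational(5839, 994)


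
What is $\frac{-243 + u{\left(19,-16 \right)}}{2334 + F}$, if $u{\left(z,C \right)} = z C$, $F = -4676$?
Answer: $\frac{547}{2342} \approx 0.23356$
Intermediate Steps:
$u{\left(z,C \right)} = C z$
$\frac{-243 + u{\left(19,-16 \right)}}{2334 + F} = \frac{-243 - 304}{2334 - 4676} = \frac{-243 - 304}{-2342} = \left(-547\right) \left(- \frac{1}{2342}\right) = \frac{547}{2342}$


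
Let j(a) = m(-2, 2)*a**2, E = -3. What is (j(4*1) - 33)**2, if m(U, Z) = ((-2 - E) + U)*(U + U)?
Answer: 961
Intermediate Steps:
m(U, Z) = 2*U*(1 + U) (m(U, Z) = ((-2 - 1*(-3)) + U)*(U + U) = ((-2 + 3) + U)*(2*U) = (1 + U)*(2*U) = 2*U*(1 + U))
j(a) = 4*a**2 (j(a) = (2*(-2)*(1 - 2))*a**2 = (2*(-2)*(-1))*a**2 = 4*a**2)
(j(4*1) - 33)**2 = (4*(4*1)**2 - 33)**2 = (4*4**2 - 33)**2 = (4*16 - 33)**2 = (64 - 33)**2 = 31**2 = 961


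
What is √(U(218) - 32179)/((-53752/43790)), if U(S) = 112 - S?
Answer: -21895*I*√32285/26876 ≈ -146.38*I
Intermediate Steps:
√(U(218) - 32179)/((-53752/43790)) = √((112 - 1*218) - 32179)/((-53752/43790)) = √((112 - 218) - 32179)/((-53752*1/43790)) = √(-106 - 32179)/(-26876/21895) = √(-32285)*(-21895/26876) = (I*√32285)*(-21895/26876) = -21895*I*√32285/26876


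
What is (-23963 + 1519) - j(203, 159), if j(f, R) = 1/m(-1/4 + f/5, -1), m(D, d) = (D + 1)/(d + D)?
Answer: -18561975/827 ≈ -22445.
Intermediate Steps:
m(D, d) = (1 + D)/(D + d)
j(f, R) = (-5/4 + f/5)/(¾ + f/5) (j(f, R) = 1/((1 + (-1/4 + f/5))/((-1/4 + f/5) - 1)) = 1/((1 + (-1*¼ + f*(⅕)))/((-1*¼ + f*(⅕)) - 1)) = 1/((1 + (-¼ + f/5))/((-¼ + f/5) - 1)) = 1/((¾ + f/5)/(-5/4 + f/5)) = (-5/4 + f/5)/(¾ + f/5))
(-23963 + 1519) - j(203, 159) = (-23963 + 1519) - (-25 + 4*203)/(15 + 4*203) = -22444 - (-25 + 812)/(15 + 812) = -22444 - 787/827 = -18561975/827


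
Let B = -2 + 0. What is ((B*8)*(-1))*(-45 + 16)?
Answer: -464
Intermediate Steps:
B = -2
((B*8)*(-1))*(-45 + 16) = (-2*8*(-1))*(-45 + 16) = -16*(-1)*(-29) = 16*(-29) = -464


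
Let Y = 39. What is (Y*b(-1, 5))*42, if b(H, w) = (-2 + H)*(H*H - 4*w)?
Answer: 93366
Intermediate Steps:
b(H, w) = (-2 + H)*(H² - 4*w)
(Y*b(-1, 5))*42 = (39*((-1)³ - 2*(-1)² + 8*5 - 4*(-1)*5))*42 = (39*(-1 - 2*1 + 40 + 20))*42 = (39*(-1 - 2 + 40 + 20))*42 = (39*57)*42 = 2223*42 = 93366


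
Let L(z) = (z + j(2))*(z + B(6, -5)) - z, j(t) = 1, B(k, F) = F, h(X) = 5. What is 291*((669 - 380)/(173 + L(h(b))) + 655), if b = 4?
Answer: 10701913/56 ≈ 1.9111e+5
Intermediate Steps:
L(z) = -z + (1 + z)*(-5 + z) (L(z) = (z + 1)*(z - 5) - z = (1 + z)*(-5 + z) - z = -z + (1 + z)*(-5 + z))
291*((669 - 380)/(173 + L(h(b))) + 655) = 291*((669 - 380)/(173 + (-5 + 5**2 - 5*5)) + 655) = 291*(289/(173 + (-5 + 25 - 25)) + 655) = 291*(289/(173 - 5) + 655) = 291*(289/168 + 655) = 291*(110329/168) = 10701913/56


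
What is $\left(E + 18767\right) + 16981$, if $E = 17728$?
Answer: $53476$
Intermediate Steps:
$\left(E + 18767\right) + 16981 = \left(17728 + 18767\right) + 16981 = 36495 + 16981 = 53476$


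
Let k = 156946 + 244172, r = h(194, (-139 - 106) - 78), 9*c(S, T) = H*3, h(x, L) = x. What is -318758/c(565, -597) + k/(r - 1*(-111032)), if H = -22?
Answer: 2417530830/55613 ≈ 43471.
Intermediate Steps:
c(S, T) = -22/3 (c(S, T) = (-22*3)/9 = (⅑)*(-66) = -22/3)
r = 194
k = 401118
-318758/c(565, -597) + k/(r - 1*(-111032)) = -318758/(-22/3) + 401118/(194 - 1*(-111032)) = -318758*(-3/22) + 401118/(194 + 111032) = 43467 + 401118/111226 = 43467 + 401118*(1/111226) = 43467 + 200559/55613 = 2417530830/55613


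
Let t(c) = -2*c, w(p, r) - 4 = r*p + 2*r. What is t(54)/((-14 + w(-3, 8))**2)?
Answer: -1/3 ≈ -0.33333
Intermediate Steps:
w(p, r) = 4 + 2*r + p*r (w(p, r) = 4 + (r*p + 2*r) = 4 + (p*r + 2*r) = 4 + (2*r + p*r) = 4 + 2*r + p*r)
t(54)/((-14 + w(-3, 8))**2) = (-2*54)/((-14 + (4 + 2*8 - 3*8))**2) = -108/(-14 + (4 + 16 - 24))**2 = -108/(-14 - 4)**2 = -108/((-18)**2) = -108/324 = -108*1/324 = -1/3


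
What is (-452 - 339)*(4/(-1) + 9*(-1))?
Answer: 10283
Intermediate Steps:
(-452 - 339)*(4/(-1) + 9*(-1)) = -791*(4*(-1) - 9) = -791*(-4 - 9) = -791*(-13) = 10283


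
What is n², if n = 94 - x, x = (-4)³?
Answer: 24964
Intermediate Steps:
x = -64
n = 158 (n = 94 - 1*(-64) = 94 + 64 = 158)
n² = 158² = 24964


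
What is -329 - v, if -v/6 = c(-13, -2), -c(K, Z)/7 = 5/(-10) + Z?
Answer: -224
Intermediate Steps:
c(K, Z) = 7/2 - 7*Z (c(K, Z) = -7*(5/(-10) + Z) = -7*(5*(-1/10) + Z) = -7*(-1/2 + Z) = 7/2 - 7*Z)
v = -105 (v = -6*(7/2 - 7*(-2)) = -6*(7/2 + 14) = -6*35/2 = -105)
-329 - v = -329 - 1*(-105) = -329 + 105 = -224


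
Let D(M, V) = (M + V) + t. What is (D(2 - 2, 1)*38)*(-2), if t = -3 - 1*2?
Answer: 304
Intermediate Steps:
t = -5 (t = -3 - 2 = -5)
D(M, V) = -5 + M + V (D(M, V) = (M + V) - 5 = -5 + M + V)
(D(2 - 2, 1)*38)*(-2) = ((-5 + (2 - 2) + 1)*38)*(-2) = ((-5 + 0 + 1)*38)*(-2) = -4*38*(-2) = -152*(-2) = 304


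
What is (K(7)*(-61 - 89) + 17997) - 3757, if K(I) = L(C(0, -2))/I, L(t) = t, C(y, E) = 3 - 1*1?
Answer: 99380/7 ≈ 14197.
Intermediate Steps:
C(y, E) = 2 (C(y, E) = 3 - 1 = 2)
K(I) = 2/I
(K(7)*(-61 - 89) + 17997) - 3757 = ((2/7)*(-61 - 89) + 17997) - 3757 = ((2*(⅐))*(-150) + 17997) - 3757 = ((2/7)*(-150) + 17997) - 3757 = (-300/7 + 17997) - 3757 = 125679/7 - 3757 = 99380/7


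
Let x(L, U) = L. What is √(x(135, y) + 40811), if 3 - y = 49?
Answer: √40946 ≈ 202.35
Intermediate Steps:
y = -46 (y = 3 - 1*49 = 3 - 49 = -46)
√(x(135, y) + 40811) = √(135 + 40811) = √40946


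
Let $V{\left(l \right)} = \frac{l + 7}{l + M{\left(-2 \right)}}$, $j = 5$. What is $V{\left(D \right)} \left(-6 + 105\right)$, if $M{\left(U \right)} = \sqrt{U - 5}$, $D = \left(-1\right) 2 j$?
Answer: $\frac{2970}{107} + \frac{297 i \sqrt{7}}{107} \approx 27.757 + 7.3438 i$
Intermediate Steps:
$D = -10$ ($D = \left(-1\right) 2 \cdot 5 = \left(-2\right) 5 = -10$)
$M{\left(U \right)} = \sqrt{-5 + U}$
$V{\left(l \right)} = \frac{7 + l}{l + i \sqrt{7}}$ ($V{\left(l \right)} = \frac{l + 7}{l + \sqrt{-5 - 2}} = \frac{7 + l}{l + \sqrt{-7}} = \frac{7 + l}{l + i \sqrt{7}}$)
$V{\left(D \right)} \left(-6 + 105\right) = \frac{7 - 10}{-10 + i \sqrt{7}} \left(-6 + 105\right) = \frac{1}{-10 + i \sqrt{7}} \left(-3\right) 99 = - \frac{3}{-10 + i \sqrt{7}} \cdot 99 = - \frac{297}{-10 + i \sqrt{7}}$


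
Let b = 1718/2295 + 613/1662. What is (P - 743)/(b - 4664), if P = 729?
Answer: 17800020/5928528803 ≈ 0.0030024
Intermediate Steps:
b = 1420717/1271430 (b = 1718*(1/2295) + 613*(1/1662) = 1718/2295 + 613/1662 = 1420717/1271430 ≈ 1.1174)
(P - 743)/(b - 4664) = (729 - 743)/(1420717/1271430 - 4664) = -14/(-5928528803/1271430) = -14*(-1271430/5928528803) = 17800020/5928528803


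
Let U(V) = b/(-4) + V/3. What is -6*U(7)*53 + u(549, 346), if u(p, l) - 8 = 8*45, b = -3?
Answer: -1225/2 ≈ -612.50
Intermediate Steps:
U(V) = ¾ + V/3 (U(V) = -3/(-4) + V/3 = -3*(-¼) + V*(⅓) = ¾ + V/3)
u(p, l) = 368 (u(p, l) = 8 + 8*45 = 8 + 360 = 368)
-6*U(7)*53 + u(549, 346) = -6*(¾ + (⅓)*7)*53 + 368 = -6*(¾ + 7/3)*53 + 368 = -6*37/12*53 + 368 = -37/2*53 + 368 = -1961/2 + 368 = -1225/2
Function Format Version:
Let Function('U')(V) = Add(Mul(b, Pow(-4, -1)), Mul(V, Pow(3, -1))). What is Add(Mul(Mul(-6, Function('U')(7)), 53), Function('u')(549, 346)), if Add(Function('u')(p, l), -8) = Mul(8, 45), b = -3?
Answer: Rational(-1225, 2) ≈ -612.50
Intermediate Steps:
Function('U')(V) = Add(Rational(3, 4), Mul(Rational(1, 3), V)) (Function('U')(V) = Add(Mul(-3, Pow(-4, -1)), Mul(V, Pow(3, -1))) = Add(Mul(-3, Rational(-1, 4)), Mul(V, Rational(1, 3))) = Add(Rational(3, 4), Mul(Rational(1, 3), V)))
Function('u')(p, l) = 368 (Function('u')(p, l) = Add(8, Mul(8, 45)) = Add(8, 360) = 368)
Add(Mul(Mul(-6, Function('U')(7)), 53), Function('u')(549, 346)) = Add(Mul(Mul(-6, Add(Rational(3, 4), Mul(Rational(1, 3), 7))), 53), 368) = Add(Mul(Mul(-6, Add(Rational(3, 4), Rational(7, 3))), 53), 368) = Add(Mul(Mul(-6, Rational(37, 12)), 53), 368) = Add(Mul(Rational(-37, 2), 53), 368) = Add(Rational(-1961, 2), 368) = Rational(-1225, 2)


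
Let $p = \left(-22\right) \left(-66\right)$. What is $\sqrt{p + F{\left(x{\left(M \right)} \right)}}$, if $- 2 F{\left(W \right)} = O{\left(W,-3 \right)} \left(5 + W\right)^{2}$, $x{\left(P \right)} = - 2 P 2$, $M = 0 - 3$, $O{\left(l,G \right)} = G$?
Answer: $\frac{3 \sqrt{838}}{2} \approx 43.422$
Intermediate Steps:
$M = -3$
$x{\left(P \right)} = - 4 P$
$F{\left(W \right)} = \frac{3 \left(5 + W\right)^{2}}{2}$ ($F{\left(W \right)} = - \frac{\left(-3\right) \left(5 + W\right)^{2}}{2} = \frac{3 \left(5 + W\right)^{2}}{2}$)
$p = 1452$
$\sqrt{p + F{\left(x{\left(M \right)} \right)}} = \sqrt{1452 + \frac{3 \left(5 - -12\right)^{2}}{2}} = \sqrt{1452 + \frac{3 \left(5 + 12\right)^{2}}{2}} = \sqrt{1452 + \frac{3 \cdot 17^{2}}{2}} = \sqrt{1452 + \frac{3}{2} \cdot 289} = \sqrt{1452 + \frac{867}{2}} = \sqrt{\frac{3771}{2}} = \frac{3 \sqrt{838}}{2}$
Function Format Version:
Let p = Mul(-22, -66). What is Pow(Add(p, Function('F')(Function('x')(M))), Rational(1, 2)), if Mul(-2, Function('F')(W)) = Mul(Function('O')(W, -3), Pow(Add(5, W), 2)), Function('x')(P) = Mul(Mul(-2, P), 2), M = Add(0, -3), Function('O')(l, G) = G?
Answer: Mul(Rational(3, 2), Pow(838, Rational(1, 2))) ≈ 43.422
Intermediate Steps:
M = -3
Function('x')(P) = Mul(-4, P)
Function('F')(W) = Mul(Rational(3, 2), Pow(Add(5, W), 2)) (Function('F')(W) = Mul(Rational(-1, 2), Mul(-3, Pow(Add(5, W), 2))) = Mul(Rational(3, 2), Pow(Add(5, W), 2)))
p = 1452
Pow(Add(p, Function('F')(Function('x')(M))), Rational(1, 2)) = Pow(Add(1452, Mul(Rational(3, 2), Pow(Add(5, Mul(-4, -3)), 2))), Rational(1, 2)) = Pow(Add(1452, Mul(Rational(3, 2), Pow(Add(5, 12), 2))), Rational(1, 2)) = Pow(Add(1452, Mul(Rational(3, 2), Pow(17, 2))), Rational(1, 2)) = Pow(Add(1452, Mul(Rational(3, 2), 289)), Rational(1, 2)) = Pow(Add(1452, Rational(867, 2)), Rational(1, 2)) = Pow(Rational(3771, 2), Rational(1, 2)) = Mul(Rational(3, 2), Pow(838, Rational(1, 2)))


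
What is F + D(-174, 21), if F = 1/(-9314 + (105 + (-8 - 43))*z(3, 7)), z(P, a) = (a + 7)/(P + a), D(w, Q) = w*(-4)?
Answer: 32149627/46192 ≈ 696.00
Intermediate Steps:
D(w, Q) = -4*w
z(P, a) = (7 + a)/(P + a)
F = -5/46192 (F = 1/(-9314 + (105 + (-8 - 43))*((7 + 7)/(3 + 7))) = 1/(-9314 + (105 - 51)*(14/10)) = 1/(-9314 + 54*((⅒)*14)) = 1/(-9314 + 54*(7/5)) = 1/(-9314 + 378/5) = 1/(-46192/5) = -5/46192 ≈ -0.00010824)
F + D(-174, 21) = -5/46192 - 4*(-174) = -5/46192 + 696 = 32149627/46192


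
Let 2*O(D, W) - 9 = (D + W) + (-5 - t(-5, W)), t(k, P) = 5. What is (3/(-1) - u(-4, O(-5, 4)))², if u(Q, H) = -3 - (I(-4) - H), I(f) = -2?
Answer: 1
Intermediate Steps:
O(D, W) = -½ + D/2 + W/2 (O(D, W) = 9/2 + ((D + W) + (-5 - 1*5))/2 = 9/2 + ((D + W) + (-5 - 5))/2 = 9/2 + ((D + W) - 10)/2 = 9/2 + (-10 + D + W)/2 = 9/2 + (-5 + D/2 + W/2) = -½ + D/2 + W/2)
u(Q, H) = -1 + H (u(Q, H) = -3 - (-2 - H) = -3 + (2 + H) = -1 + H)
(3/(-1) - u(-4, O(-5, 4)))² = (3/(-1) - (-1 + (-½ + (½)*(-5) + (½)*4)))² = (3*(-1) - (-1 + (-½ - 5/2 + 2)))² = (-3 - (-1 - 1))² = (-3 - 1*(-2))² = (-3 + 2)² = (-1)² = 1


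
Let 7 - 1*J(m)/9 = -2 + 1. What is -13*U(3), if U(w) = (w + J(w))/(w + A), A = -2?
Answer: -975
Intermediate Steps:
J(m) = 72 (J(m) = 63 - 9*(-2 + 1) = 63 - 9*(-1) = 63 + 9 = 72)
U(w) = (72 + w)/(-2 + w) (U(w) = (w + 72)/(w - 2) = (72 + w)/(-2 + w))
-13*U(3) = -13*(72 + 3)/(-2 + 3) = -13*75/1 = -13*75 = -975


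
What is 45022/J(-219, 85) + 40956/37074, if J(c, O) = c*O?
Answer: -151124948/115022085 ≈ -1.3139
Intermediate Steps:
J(c, O) = O*c
45022/J(-219, 85) + 40956/37074 = 45022/((85*(-219))) + 40956/37074 = 45022/(-18615) + 40956*(1/37074) = 45022*(-1/18615) + 6826/6179 = -45022/18615 + 6826/6179 = -151124948/115022085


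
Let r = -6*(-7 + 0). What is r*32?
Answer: 1344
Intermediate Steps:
r = 42 (r = -6*(-7) = 42)
r*32 = 42*32 = 1344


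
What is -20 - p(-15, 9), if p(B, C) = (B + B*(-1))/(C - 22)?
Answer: -20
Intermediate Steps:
p(B, C) = 0 (p(B, C) = (B - B)/(-22 + C) = 0/(-22 + C) = 0)
-20 - p(-15, 9) = -20 - 1*0 = -20 + 0 = -20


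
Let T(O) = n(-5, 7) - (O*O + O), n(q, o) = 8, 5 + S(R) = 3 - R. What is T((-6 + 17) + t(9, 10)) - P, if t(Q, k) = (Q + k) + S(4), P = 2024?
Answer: -2616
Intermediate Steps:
S(R) = -2 - R (S(R) = -5 + (3 - R) = -2 - R)
t(Q, k) = -6 + Q + k (t(Q, k) = (Q + k) + (-2 - 1*4) = (Q + k) + (-2 - 4) = (Q + k) - 6 = -6 + Q + k)
T(O) = 8 - O - O**2 (T(O) = 8 - (O*O + O) = 8 - (O**2 + O) = 8 - (O + O**2) = 8 + (-O - O**2) = 8 - O - O**2)
T((-6 + 17) + t(9, 10)) - P = (8 - ((-6 + 17) + (-6 + 9 + 10)) - ((-6 + 17) + (-6 + 9 + 10))**2) - 1*2024 = (8 - (11 + 13) - (11 + 13)**2) - 2024 = (8 - 1*24 - 1*24**2) - 2024 = (8 - 24 - 1*576) - 2024 = (8 - 24 - 576) - 2024 = -592 - 2024 = -2616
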